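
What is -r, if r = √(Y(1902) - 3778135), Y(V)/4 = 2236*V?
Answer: -√13233353 ≈ -3637.8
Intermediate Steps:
Y(V) = 8944*V (Y(V) = 4*(2236*V) = 8944*V)
r = √13233353 (r = √(8944*1902 - 3778135) = √(17011488 - 3778135) = √13233353 ≈ 3637.8)
-r = -√13233353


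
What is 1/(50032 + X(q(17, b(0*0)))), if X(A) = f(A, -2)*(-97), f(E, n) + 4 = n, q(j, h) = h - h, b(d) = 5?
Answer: 1/50614 ≈ 1.9757e-5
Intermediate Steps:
q(j, h) = 0
f(E, n) = -4 + n
X(A) = 582 (X(A) = (-4 - 2)*(-97) = -6*(-97) = 582)
1/(50032 + X(q(17, b(0*0)))) = 1/(50032 + 582) = 1/50614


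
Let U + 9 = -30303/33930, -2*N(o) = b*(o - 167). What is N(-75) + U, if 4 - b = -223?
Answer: 7962561/290 ≈ 27457.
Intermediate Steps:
b = 227 (b = 4 - 1*(-223) = 4 + 223 = 227)
N(o) = 37909/2 - 227*o/2 (N(o) = -227*(o - 167)/2 = -227*(-167 + o)/2 = -(-37909 + 227*o)/2 = 37909/2 - 227*o/2)
U = -2869/290 (U = -9 - 30303/33930 = -9 - 30303*1/33930 = -9 - 259/290 = -2869/290 ≈ -9.8931)
N(-75) + U = (37909/2 - 227/2*(-75)) - 2869/290 = (37909/2 + 17025/2) - 2869/290 = 27467 - 2869/290 = 7962561/290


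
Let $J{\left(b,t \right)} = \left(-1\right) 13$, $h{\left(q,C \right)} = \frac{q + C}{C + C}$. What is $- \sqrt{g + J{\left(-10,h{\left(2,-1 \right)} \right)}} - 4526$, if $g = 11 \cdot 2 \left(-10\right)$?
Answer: $-4526 - i \sqrt{233} \approx -4526.0 - 15.264 i$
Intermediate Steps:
$h{\left(q,C \right)} = \frac{C + q}{2 C}$
$J{\left(b,t \right)} = -13$
$g = -220$ ($g = 22 \left(-10\right) = -220$)
$- \sqrt{g + J{\left(-10,h{\left(2,-1 \right)} \right)}} - 4526 = - \sqrt{-220 - 13} - 4526 = - \sqrt{-233} - 4526 = - i \sqrt{233} - 4526 = -4526 - i \sqrt{233}$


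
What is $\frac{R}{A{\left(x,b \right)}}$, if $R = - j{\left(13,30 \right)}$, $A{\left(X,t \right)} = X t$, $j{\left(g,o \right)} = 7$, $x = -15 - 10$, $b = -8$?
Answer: $- \frac{7}{200} \approx -0.035$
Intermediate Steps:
$x = -25$
$R = -7$ ($R = \left(-1\right) 7 = -7$)
$\frac{R}{A{\left(x,b \right)}} = - \frac{7}{\left(-25\right) \left(-8\right)} = - \frac{7}{200}$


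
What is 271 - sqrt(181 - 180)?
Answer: 270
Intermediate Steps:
271 - sqrt(181 - 180) = 271 - sqrt(1) = 271 - 1*1 = 271 - 1 = 270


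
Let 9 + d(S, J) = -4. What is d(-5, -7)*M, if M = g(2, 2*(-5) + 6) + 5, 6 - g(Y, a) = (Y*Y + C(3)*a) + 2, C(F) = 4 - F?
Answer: -117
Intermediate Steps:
d(S, J) = -13 (d(S, J) = -9 - 4 = -13)
g(Y, a) = 4 - a - Y**2 (g(Y, a) = 6 - ((Y*Y + (4 - 1*3)*a) + 2) = 6 - ((Y**2 + (4 - 3)*a) + 2) = 6 - ((Y**2 + 1*a) + 2) = 6 - ((Y**2 + a) + 2) = 6 - ((a + Y**2) + 2) = 6 - (2 + a + Y**2) = 6 + (-2 - a - Y**2) = 4 - a - Y**2)
M = 9 (M = (4 - (2*(-5) + 6) - 1*2**2) + 5 = (4 - (-10 + 6) - 1*4) + 5 = (4 - 1*(-4) - 4) + 5 = (4 + 4 - 4) + 5 = 4 + 5 = 9)
d(-5, -7)*M = -13*9 = -117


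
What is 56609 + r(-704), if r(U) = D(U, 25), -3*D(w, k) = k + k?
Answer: 169777/3 ≈ 56592.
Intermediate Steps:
D(w, k) = -2*k/3 (D(w, k) = -(k + k)/3 = -2*k/3)
r(U) = -50/3 (r(U) = -⅔*25 = -50/3)
56609 + r(-704) = 56609 - 50/3 = 169777/3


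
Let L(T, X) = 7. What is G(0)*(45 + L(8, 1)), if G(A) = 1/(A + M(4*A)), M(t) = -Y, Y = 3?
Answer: -52/3 ≈ -17.333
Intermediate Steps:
M(t) = -3 (M(t) = -1*3 = -3)
G(A) = 1/(-3 + A) (G(A) = 1/(A - 3) = 1/(-3 + A))
G(0)*(45 + L(8, 1)) = (45 + 7)/(-3 + 0) = 52/(-3) = -1/3*52 = -52/3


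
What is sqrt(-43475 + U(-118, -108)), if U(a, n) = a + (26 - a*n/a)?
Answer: I*sqrt(43459) ≈ 208.47*I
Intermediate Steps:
U(a, n) = 26 + a - n (U(a, n) = a + (26 - n) = 26 + a - n)
sqrt(-43475 + U(-118, -108)) = sqrt(-43475 + (26 - 118 - 1*(-108))) = sqrt(-43475 + (26 - 118 + 108)) = sqrt(-43475 + 16) = sqrt(-43459) = I*sqrt(43459)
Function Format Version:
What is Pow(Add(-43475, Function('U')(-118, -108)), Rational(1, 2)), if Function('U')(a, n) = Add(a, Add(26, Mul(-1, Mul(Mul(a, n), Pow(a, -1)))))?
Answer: Mul(I, Pow(43459, Rational(1, 2))) ≈ Mul(208.47, I)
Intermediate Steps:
Function('U')(a, n) = Add(26, a, Mul(-1, n)) (Function('U')(a, n) = Add(a, Add(26, Mul(-1, n))) = Add(26, a, Mul(-1, n)))
Pow(Add(-43475, Function('U')(-118, -108)), Rational(1, 2)) = Pow(Add(-43475, Add(26, -118, Mul(-1, -108))), Rational(1, 2)) = Pow(Add(-43475, Add(26, -118, 108)), Rational(1, 2)) = Pow(Add(-43475, 16), Rational(1, 2)) = Pow(-43459, Rational(1, 2)) = Mul(I, Pow(43459, Rational(1, 2)))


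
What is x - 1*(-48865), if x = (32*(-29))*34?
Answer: 17313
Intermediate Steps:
x = -31552 (x = -928*34 = -31552)
x - 1*(-48865) = -31552 - 1*(-48865) = -31552 + 48865 = 17313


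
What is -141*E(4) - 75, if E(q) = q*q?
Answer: -2331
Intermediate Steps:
E(q) = q²
-141*E(4) - 75 = -141*4² - 75 = -141*16 - 75 = -2256 - 75 = -2331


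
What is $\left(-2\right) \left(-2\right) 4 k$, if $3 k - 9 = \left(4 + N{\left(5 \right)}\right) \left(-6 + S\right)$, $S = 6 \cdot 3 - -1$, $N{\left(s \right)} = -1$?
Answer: $256$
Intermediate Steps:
$S = 19$ ($S = 18 + 1 = 19$)
$k = 16$ ($k = 3 + \frac{\left(4 - 1\right) \left(-6 + 19\right)}{3} = 3 + \frac{3 \cdot 13}{3} = 3 + \frac{1}{3} \cdot 39 = 3 + 13 = 16$)
$\left(-2\right) \left(-2\right) 4 k = \left(-2\right) \left(-2\right) 4 \cdot 16 = 4 \cdot 4 \cdot 16 = 16 \cdot 16 = 256$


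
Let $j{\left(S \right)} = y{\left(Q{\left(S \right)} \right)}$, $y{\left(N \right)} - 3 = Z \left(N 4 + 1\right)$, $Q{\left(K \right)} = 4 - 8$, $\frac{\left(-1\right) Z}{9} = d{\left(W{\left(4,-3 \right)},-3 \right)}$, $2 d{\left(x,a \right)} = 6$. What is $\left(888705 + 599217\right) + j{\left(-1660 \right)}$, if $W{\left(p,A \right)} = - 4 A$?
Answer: $1488330$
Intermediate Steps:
$d{\left(x,a \right)} = 3$ ($d{\left(x,a \right)} = \frac{1}{2} \cdot 6 = 3$)
$Z = -27$ ($Z = \left(-9\right) 3 = -27$)
$Q{\left(K \right)} = -4$ ($Q{\left(K \right)} = 4 - 8 = -4$)
$y{\left(N \right)} = -24 - 108 N$ ($y{\left(N \right)} = 3 - 27 \left(N 4 + 1\right) = 3 - 27 \left(4 N + 1\right) = 3 - 27 \left(1 + 4 N\right) = 3 - \left(27 + 108 N\right) = -24 - 108 N$)
$j{\left(S \right)} = 408$ ($j{\left(S \right)} = -24 - -432 = -24 + 432 = 408$)
$\left(888705 + 599217\right) + j{\left(-1660 \right)} = \left(888705 + 599217\right) + 408 = 1487922 + 408 = 1488330$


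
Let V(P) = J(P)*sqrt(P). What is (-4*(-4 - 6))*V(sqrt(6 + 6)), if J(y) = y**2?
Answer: 480*sqrt(2)*3**(1/4) ≈ 893.38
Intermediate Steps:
V(P) = P**(5/2) (V(P) = P**2*sqrt(P) = P**(5/2))
(-4*(-4 - 6))*V(sqrt(6 + 6)) = (-4*(-4 - 6))*(sqrt(6 + 6))**(5/2) = (-4*(-10))*(sqrt(12))**(5/2) = 40*(2*sqrt(3))**(5/2) = 40*(12*sqrt(2)*3**(1/4)) = 480*sqrt(2)*3**(1/4)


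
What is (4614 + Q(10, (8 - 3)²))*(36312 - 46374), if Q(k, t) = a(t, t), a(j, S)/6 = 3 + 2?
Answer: -46727928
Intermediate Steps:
a(j, S) = 30 (a(j, S) = 6*(3 + 2) = 6*5 = 30)
Q(k, t) = 30
(4614 + Q(10, (8 - 3)²))*(36312 - 46374) = (4614 + 30)*(36312 - 46374) = 4644*(-10062) = -46727928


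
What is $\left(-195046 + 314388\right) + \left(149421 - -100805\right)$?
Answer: $369568$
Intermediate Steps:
$\left(-195046 + 314388\right) + \left(149421 - -100805\right) = 119342 + \left(149421 + 100805\right) = 119342 + 250226 = 369568$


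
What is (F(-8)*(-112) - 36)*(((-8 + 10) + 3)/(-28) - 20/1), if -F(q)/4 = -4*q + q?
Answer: -1513635/7 ≈ -2.1623e+5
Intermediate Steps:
F(q) = 12*q (F(q) = -4*(-4*q + q) = -(-12)*q = 12*q)
(F(-8)*(-112) - 36)*(((-8 + 10) + 3)/(-28) - 20/1) = ((12*(-8))*(-112) - 36)*(((-8 + 10) + 3)/(-28) - 20/1) = (-96*(-112) - 36)*((2 + 3)*(-1/28) - 20*1) = (10752 - 36)*(5*(-1/28) - 20) = 10716*(-5/28 - 20) = 10716*(-565/28) = -1513635/7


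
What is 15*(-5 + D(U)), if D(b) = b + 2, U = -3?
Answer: -90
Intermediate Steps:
D(b) = 2 + b
15*(-5 + D(U)) = 15*(-5 + (2 - 3)) = 15*(-5 - 1) = 15*(-6) = -90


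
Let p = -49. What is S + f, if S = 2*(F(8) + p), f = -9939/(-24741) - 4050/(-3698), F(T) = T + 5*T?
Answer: -7671494/15248703 ≈ -0.50309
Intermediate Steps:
F(T) = 6*T
f = 22825912/15248703 (f = -9939*(-1/24741) - 4050*(-1/3698) = 3313/8247 + 2025/1849 = 22825912/15248703 ≈ 1.4969)
S = -2 (S = 2*(6*8 - 49) = 2*(48 - 49) = 2*(-1) = -2)
S + f = -2 + 22825912/15248703 = -7671494/15248703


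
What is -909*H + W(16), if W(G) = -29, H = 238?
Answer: -216371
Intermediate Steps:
-909*H + W(16) = -909*238 - 29 = -216342 - 29 = -216371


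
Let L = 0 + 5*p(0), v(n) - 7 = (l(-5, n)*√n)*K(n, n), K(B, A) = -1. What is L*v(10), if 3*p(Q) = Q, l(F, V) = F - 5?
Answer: 0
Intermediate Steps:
l(F, V) = -5 + F
p(Q) = Q/3
v(n) = 7 + 10*√n (v(n) = 7 + ((-5 - 5)*√n)*(-1) = 7 - 10*√n*(-1) = 7 + 10*√n)
L = 0 (L = 0 + 5*((⅓)*0) = 0 + 5*0 = 0 + 0 = 0)
L*v(10) = 0*(7 + 10*√10) = 0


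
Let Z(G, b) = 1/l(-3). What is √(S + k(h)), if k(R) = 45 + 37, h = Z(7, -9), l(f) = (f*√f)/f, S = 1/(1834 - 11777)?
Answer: 5*√324271059/9943 ≈ 9.0554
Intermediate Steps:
S = -1/9943 (S = 1/(-9943) = -1/9943 ≈ -0.00010057)
l(f) = √f (l(f) = f^(3/2)/f = √f)
Z(G, b) = -I*√3/3 (Z(G, b) = 1/(√(-3)) = 1/(I*√3) = -I*√3/3)
h = -I*√3/3 ≈ -0.57735*I
k(R) = 82
√(S + k(h)) = √(-1/9943 + 82) = √(815325/9943) = 5*√324271059/9943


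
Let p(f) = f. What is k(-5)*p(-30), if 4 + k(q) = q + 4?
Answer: 150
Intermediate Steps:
k(q) = q (k(q) = -4 + (q + 4) = -4 + (4 + q) = q)
k(-5)*p(-30) = -5*(-30) = 150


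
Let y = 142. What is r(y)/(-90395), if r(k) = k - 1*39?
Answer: -103/90395 ≈ -0.0011394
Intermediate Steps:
r(k) = -39 + k (r(k) = k - 39 = -39 + k)
r(y)/(-90395) = (-39 + 142)/(-90395) = 103*(-1/90395) = -103/90395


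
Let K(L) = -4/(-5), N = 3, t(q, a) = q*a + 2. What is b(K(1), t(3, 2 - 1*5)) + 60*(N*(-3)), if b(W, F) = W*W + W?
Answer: -13464/25 ≈ -538.56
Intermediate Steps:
t(q, a) = 2 + a*q (t(q, a) = a*q + 2 = 2 + a*q)
K(L) = ⅘ (K(L) = -4*(-⅕) = ⅘)
b(W, F) = W + W² (b(W, F) = W² + W = W + W²)
b(K(1), t(3, 2 - 1*5)) + 60*(N*(-3)) = 4*(1 + ⅘)/5 + 60*(3*(-3)) = (⅘)*(9/5) + 60*(-9) = 36/25 - 540 = -13464/25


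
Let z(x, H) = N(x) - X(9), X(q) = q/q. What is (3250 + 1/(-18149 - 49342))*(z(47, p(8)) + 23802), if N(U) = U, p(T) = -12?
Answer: 5230957422152/67491 ≈ 7.7506e+7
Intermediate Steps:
X(q) = 1
z(x, H) = -1 + x (z(x, H) = x - 1*1 = x - 1 = -1 + x)
(3250 + 1/(-18149 - 49342))*(z(47, p(8)) + 23802) = (3250 + 1/(-18149 - 49342))*((-1 + 47) + 23802) = (3250 + 1/(-67491))*(46 + 23802) = (3250 - 1/67491)*23848 = (219345749/67491)*23848 = 5230957422152/67491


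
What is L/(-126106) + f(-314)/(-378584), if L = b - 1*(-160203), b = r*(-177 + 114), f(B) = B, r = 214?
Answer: -13876656445/11935428476 ≈ -1.1626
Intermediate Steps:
b = -13482 (b = 214*(-177 + 114) = 214*(-63) = -13482)
L = 146721 (L = -13482 - 1*(-160203) = -13482 + 160203 = 146721)
L/(-126106) + f(-314)/(-378584) = 146721/(-126106) - 314/(-378584) = 146721*(-1/126106) - 314*(-1/378584) = -146721/126106 + 157/189292 = -13876656445/11935428476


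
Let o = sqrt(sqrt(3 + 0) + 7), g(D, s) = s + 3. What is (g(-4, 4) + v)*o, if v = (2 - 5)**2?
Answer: 16*sqrt(7 + sqrt(3)) ≈ 47.280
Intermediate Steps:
g(D, s) = 3 + s
v = 9 (v = (-3)**2 = 9)
o = sqrt(7 + sqrt(3)) (o = sqrt(sqrt(3) + 7) = sqrt(7 + sqrt(3)) ≈ 2.9550)
(g(-4, 4) + v)*o = ((3 + 4) + 9)*sqrt(7 + sqrt(3)) = (7 + 9)*sqrt(7 + sqrt(3)) = 16*sqrt(7 + sqrt(3))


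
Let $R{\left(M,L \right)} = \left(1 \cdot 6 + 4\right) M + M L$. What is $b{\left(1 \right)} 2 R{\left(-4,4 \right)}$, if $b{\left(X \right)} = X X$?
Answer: $-112$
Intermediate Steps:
$b{\left(X \right)} = X^{2}$
$R{\left(M,L \right)} = 10 M + L M$ ($R{\left(M,L \right)} = \left(6 + 4\right) M + L M = 10 M + L M$)
$b{\left(1 \right)} 2 R{\left(-4,4 \right)} = 1^{2} \cdot 2 \left(- 4 \left(10 + 4\right)\right) = 1 \cdot 2 \left(\left(-4\right) 14\right) = 2 \left(-56\right) = -112$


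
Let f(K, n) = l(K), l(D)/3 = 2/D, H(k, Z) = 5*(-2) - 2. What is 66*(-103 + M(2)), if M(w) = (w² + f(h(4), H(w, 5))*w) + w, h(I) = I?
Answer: -6204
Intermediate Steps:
H(k, Z) = -12 (H(k, Z) = -10 - 2 = -12)
l(D) = 6/D (l(D) = 3*(2/D) = 6/D)
f(K, n) = 6/K
M(w) = w² + 5*w/2 (M(w) = (w² + (6/4)*w) + w = (w² + (6*(¼))*w) + w = (w² + 3*w/2) + w = w² + 5*w/2)
66*(-103 + M(2)) = 66*(-103 + (½)*2*(5 + 2*2)) = 66*(-103 + (½)*2*(5 + 4)) = 66*(-103 + (½)*2*9) = 66*(-103 + 9) = 66*(-94) = -6204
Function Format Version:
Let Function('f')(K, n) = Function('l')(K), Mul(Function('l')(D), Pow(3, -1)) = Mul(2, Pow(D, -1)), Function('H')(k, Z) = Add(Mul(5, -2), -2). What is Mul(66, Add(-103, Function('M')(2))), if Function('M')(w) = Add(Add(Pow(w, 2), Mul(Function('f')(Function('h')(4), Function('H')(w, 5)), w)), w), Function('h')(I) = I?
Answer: -6204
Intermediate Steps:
Function('H')(k, Z) = -12 (Function('H')(k, Z) = Add(-10, -2) = -12)
Function('l')(D) = Mul(6, Pow(D, -1)) (Function('l')(D) = Mul(3, Mul(2, Pow(D, -1))) = Mul(6, Pow(D, -1)))
Function('f')(K, n) = Mul(6, Pow(K, -1))
Function('M')(w) = Add(Pow(w, 2), Mul(Rational(5, 2), w)) (Function('M')(w) = Add(Add(Pow(w, 2), Mul(Mul(6, Pow(4, -1)), w)), w) = Add(Add(Pow(w, 2), Mul(Mul(6, Rational(1, 4)), w)), w) = Add(Add(Pow(w, 2), Mul(Rational(3, 2), w)), w) = Add(Pow(w, 2), Mul(Rational(5, 2), w)))
Mul(66, Add(-103, Function('M')(2))) = Mul(66, Add(-103, Mul(Rational(1, 2), 2, Add(5, Mul(2, 2))))) = Mul(66, Add(-103, Mul(Rational(1, 2), 2, Add(5, 4)))) = Mul(66, Add(-103, Mul(Rational(1, 2), 2, 9))) = Mul(66, Add(-103, 9)) = Mul(66, -94) = -6204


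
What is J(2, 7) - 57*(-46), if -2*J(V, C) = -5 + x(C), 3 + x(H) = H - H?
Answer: 2626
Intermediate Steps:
x(H) = -3 (x(H) = -3 + (H - H) = -3 + 0 = -3)
J(V, C) = 4 (J(V, C) = -(-5 - 3)/2 = -½*(-8) = 4)
J(2, 7) - 57*(-46) = 4 - 57*(-46) = 4 + 2622 = 2626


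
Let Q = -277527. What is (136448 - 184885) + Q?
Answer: -325964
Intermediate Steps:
(136448 - 184885) + Q = (136448 - 184885) - 277527 = -48437 - 277527 = -325964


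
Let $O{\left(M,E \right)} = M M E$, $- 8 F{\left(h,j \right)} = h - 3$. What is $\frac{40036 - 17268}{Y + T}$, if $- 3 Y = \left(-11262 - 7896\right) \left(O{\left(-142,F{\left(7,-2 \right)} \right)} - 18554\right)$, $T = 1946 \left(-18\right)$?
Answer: $- \frac{5692}{45726131} \approx -0.00012448$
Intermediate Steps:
$F{\left(h,j \right)} = \frac{3}{8} - \frac{h}{8}$ ($F{\left(h,j \right)} = - \frac{h - 3}{8} = - \frac{-3 + h}{8} = \frac{3}{8} - \frac{h}{8}$)
$O{\left(M,E \right)} = E M^{2}$ ($O{\left(M,E \right)} = M^{2} E = E M^{2}$)
$T = -35028$
$Y = -182869496$ ($Y = - \frac{\left(-11262 - 7896\right) \left(\left(\frac{3}{8} - \frac{7}{8}\right) \left(-142\right)^{2} - 18554\right)}{3} = - \frac{\left(-19158\right) \left(\left(\frac{3}{8} - \frac{7}{8}\right) 20164 - 18554\right)}{3} = - \frac{\left(-19158\right) \left(\left(- \frac{1}{2}\right) 20164 - 18554\right)}{3} = - \frac{\left(-19158\right) \left(-10082 - 18554\right)}{3} = - \frac{\left(-19158\right) \left(-28636\right)}{3} = \left(- \frac{1}{3}\right) 548608488 = -182869496$)
$\frac{40036 - 17268}{Y + T} = \frac{40036 - 17268}{-182869496 - 35028} = \frac{22768}{-182904524} = 22768 \left(- \frac{1}{182904524}\right) = - \frac{5692}{45726131}$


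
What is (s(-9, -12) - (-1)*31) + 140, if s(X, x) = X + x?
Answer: 150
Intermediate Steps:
(s(-9, -12) - (-1)*31) + 140 = ((-9 - 12) - (-1)*31) + 140 = (-21 - 1*(-31)) + 140 = (-21 + 31) + 140 = 10 + 140 = 150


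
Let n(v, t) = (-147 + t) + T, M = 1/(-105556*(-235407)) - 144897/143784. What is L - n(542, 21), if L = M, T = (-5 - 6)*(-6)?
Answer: 5854709976437015/99245393440248 ≈ 58.992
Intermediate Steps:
T = 66 (T = -11*(-6) = 66)
M = -100013629977865/99245393440248 (M = -1/105556*(-1/235407) - 144897*1/143784 = 1/24848621292 - 48299/47928 = -100013629977865/99245393440248 ≈ -1.0077)
L = -100013629977865/99245393440248 ≈ -1.0077
n(v, t) = -81 + t (n(v, t) = (-147 + t) + 66 = -81 + t)
L - n(542, 21) = -100013629977865/99245393440248 - (-81 + 21) = -100013629977865/99245393440248 - 1*(-60) = -100013629977865/99245393440248 + 60 = 5854709976437015/99245393440248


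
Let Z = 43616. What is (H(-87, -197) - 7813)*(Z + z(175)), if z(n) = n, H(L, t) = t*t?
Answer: 1357345836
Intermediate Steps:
H(L, t) = t**2
(H(-87, -197) - 7813)*(Z + z(175)) = ((-197)**2 - 7813)*(43616 + 175) = (38809 - 7813)*43791 = 30996*43791 = 1357345836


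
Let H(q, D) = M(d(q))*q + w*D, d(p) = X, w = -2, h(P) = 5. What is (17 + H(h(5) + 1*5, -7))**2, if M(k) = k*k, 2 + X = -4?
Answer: 152881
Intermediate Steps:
X = -6 (X = -2 - 4 = -6)
d(p) = -6
M(k) = k**2
H(q, D) = -2*D + 36*q (H(q, D) = (-6)**2*q - 2*D = 36*q - 2*D = -2*D + 36*q)
(17 + H(h(5) + 1*5, -7))**2 = (17 + (-2*(-7) + 36*(5 + 1*5)))**2 = (17 + (14 + 36*(5 + 5)))**2 = (17 + (14 + 36*10))**2 = (17 + (14 + 360))**2 = (17 + 374)**2 = 391**2 = 152881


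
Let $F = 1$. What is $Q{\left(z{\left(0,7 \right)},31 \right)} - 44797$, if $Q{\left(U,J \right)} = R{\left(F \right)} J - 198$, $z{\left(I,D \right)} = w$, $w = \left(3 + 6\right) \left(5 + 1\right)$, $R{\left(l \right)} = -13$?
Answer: $-45398$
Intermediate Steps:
$w = 54$ ($w = 9 \cdot 6 = 54$)
$z{\left(I,D \right)} = 54$
$Q{\left(U,J \right)} = -198 - 13 J$ ($Q{\left(U,J \right)} = - 13 J - 198 = -198 - 13 J$)
$Q{\left(z{\left(0,7 \right)},31 \right)} - 44797 = \left(-198 - 403\right) - 44797 = -601 - 44797 = -45398$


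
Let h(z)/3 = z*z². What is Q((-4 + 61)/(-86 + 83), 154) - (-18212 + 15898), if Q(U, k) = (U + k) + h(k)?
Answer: 10959241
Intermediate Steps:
h(z) = 3*z³ (h(z) = 3*(z*z²) = 3*z³)
Q(U, k) = U + k + 3*k³ (Q(U, k) = (U + k) + 3*k³ = U + k + 3*k³)
Q((-4 + 61)/(-86 + 83), 154) - (-18212 + 15898) = ((-4 + 61)/(-86 + 83) + 154 + 3*154³) - (-18212 + 15898) = (57/(-3) + 154 + 3*3652264) - 1*(-2314) = (57*(-⅓) + 154 + 10956792) + 2314 = (-19 + 154 + 10956792) + 2314 = 10956927 + 2314 = 10959241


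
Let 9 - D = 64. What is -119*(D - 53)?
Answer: 12852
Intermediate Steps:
D = -55 (D = 9 - 1*64 = 9 - 64 = -55)
-119*(D - 53) = -119*(-55 - 53) = -119*(-108) = 12852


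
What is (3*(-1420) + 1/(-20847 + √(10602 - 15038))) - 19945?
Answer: -10519537679072/434601845 - 2*I*√1109/434601845 ≈ -24205.0 - 1.5325e-7*I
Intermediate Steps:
(3*(-1420) + 1/(-20847 + √(10602 - 15038))) - 19945 = (-4260 + 1/(-20847 + √(-4436))) - 19945 = (-4260 + 1/(-20847 + 2*I*√1109)) - 19945 = -24205 + 1/(-20847 + 2*I*√1109)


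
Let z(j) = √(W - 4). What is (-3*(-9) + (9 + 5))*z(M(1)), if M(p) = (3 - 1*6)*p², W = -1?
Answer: 41*I*√5 ≈ 91.679*I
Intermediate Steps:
M(p) = -3*p² (M(p) = (3 - 6)*p² = -3*p²)
z(j) = I*√5 (z(j) = √(-1 - 4) = √(-5) = I*√5)
(-3*(-9) + (9 + 5))*z(M(1)) = (-3*(-9) + (9 + 5))*(I*√5) = (27 + 14)*(I*√5) = 41*(I*√5) = 41*I*√5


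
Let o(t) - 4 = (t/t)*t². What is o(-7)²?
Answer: 2809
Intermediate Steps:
o(t) = 4 + t² (o(t) = 4 + (t/t)*t² = 4 + 1*t² = 4 + t²)
o(-7)² = (4 + (-7)²)² = (4 + 49)² = 53² = 2809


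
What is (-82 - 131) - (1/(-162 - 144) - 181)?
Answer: -9791/306 ≈ -31.997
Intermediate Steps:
(-82 - 131) - (1/(-162 - 144) - 181) = -213 - (1/(-306) - 181) = -213 - (-1/306 - 181) = -213 - 1*(-55387/306) = -213 + 55387/306 = -9791/306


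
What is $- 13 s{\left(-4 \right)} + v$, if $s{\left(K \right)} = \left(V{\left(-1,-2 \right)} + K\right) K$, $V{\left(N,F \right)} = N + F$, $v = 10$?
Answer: $-354$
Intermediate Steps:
$V{\left(N,F \right)} = F + N$
$s{\left(K \right)} = K \left(-3 + K\right)$ ($s{\left(K \right)} = \left(\left(-2 - 1\right) + K\right) K = \left(-3 + K\right) K = K \left(-3 + K\right)$)
$- 13 s{\left(-4 \right)} + v = - 13 \left(- 4 \left(-3 - 4\right)\right) + 10 = - 13 \left(\left(-4\right) \left(-7\right)\right) + 10 = \left(-13\right) 28 + 10 = -364 + 10 = -354$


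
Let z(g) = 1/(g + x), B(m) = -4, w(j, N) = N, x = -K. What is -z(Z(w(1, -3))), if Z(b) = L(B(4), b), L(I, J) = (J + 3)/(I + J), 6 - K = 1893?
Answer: -1/1887 ≈ -0.00052994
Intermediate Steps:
K = -1887 (K = 6 - 1*1893 = 6 - 1893 = -1887)
x = 1887 (x = -1*(-1887) = 1887)
L(I, J) = (3 + J)/(I + J)
Z(b) = (3 + b)/(-4 + b)
z(g) = 1/(1887 + g) (z(g) = 1/(g + 1887) = 1/(1887 + g))
-z(Z(w(1, -3))) = -1/(1887 + (3 - 3)/(-4 - 3)) = -1/(1887 + 0/(-7)) = -1/(1887 - ⅐*0) = -1/(1887 + 0) = -1/1887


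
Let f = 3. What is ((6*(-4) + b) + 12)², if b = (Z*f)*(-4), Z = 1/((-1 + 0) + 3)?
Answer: 324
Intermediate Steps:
Z = ½ (Z = 1/(-1 + 3) = 1/2 = ½ ≈ 0.50000)
b = -6 (b = ((½)*3)*(-4) = (3/2)*(-4) = -6)
((6*(-4) + b) + 12)² = ((6*(-4) - 6) + 12)² = ((-24 - 6) + 12)² = (-30 + 12)² = (-18)² = 324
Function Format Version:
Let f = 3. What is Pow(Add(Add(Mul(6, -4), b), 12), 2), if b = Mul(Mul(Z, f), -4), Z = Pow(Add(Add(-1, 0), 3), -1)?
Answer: 324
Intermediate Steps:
Z = Rational(1, 2) (Z = Pow(Add(-1, 3), -1) = Pow(2, -1) = Rational(1, 2) ≈ 0.50000)
b = -6 (b = Mul(Mul(Rational(1, 2), 3), -4) = Mul(Rational(3, 2), -4) = -6)
Pow(Add(Add(Mul(6, -4), b), 12), 2) = Pow(Add(Add(Mul(6, -4), -6), 12), 2) = Pow(Add(Add(-24, -6), 12), 2) = Pow(Add(-30, 12), 2) = Pow(-18, 2) = 324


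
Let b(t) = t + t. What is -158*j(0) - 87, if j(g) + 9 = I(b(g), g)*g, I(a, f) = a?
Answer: 1335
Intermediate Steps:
b(t) = 2*t
j(g) = -9 + 2*g² (j(g) = -9 + (2*g)*g = -9 + 2*g²)
-158*j(0) - 87 = -158*(-9 + 2*0²) - 87 = -158*(-9 + 2*0) - 87 = -158*(-9 + 0) - 87 = -158*(-9) - 87 = 1422 - 87 = 1335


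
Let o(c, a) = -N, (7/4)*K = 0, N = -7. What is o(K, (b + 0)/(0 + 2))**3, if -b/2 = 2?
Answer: 343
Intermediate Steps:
b = -4 (b = -2*2 = -4)
K = 0 (K = (4/7)*0 = 0)
o(c, a) = 7 (o(c, a) = -1*(-7) = 7)
o(K, (b + 0)/(0 + 2))**3 = 7**3 = 343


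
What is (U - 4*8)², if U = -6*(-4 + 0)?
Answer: 64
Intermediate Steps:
U = 24 (U = -6*(-4) = 24)
(U - 4*8)² = (24 - 4*8)² = (24 - 32)² = (-8)² = 64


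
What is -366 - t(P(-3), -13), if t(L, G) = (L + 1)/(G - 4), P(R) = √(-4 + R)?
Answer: -6221/17 + I*√7/17 ≈ -365.94 + 0.15563*I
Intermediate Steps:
t(L, G) = (1 + L)/(-4 + G)
-366 - t(P(-3), -13) = -366 - (1 + √(-4 - 3))/(-4 - 13) = -366 - (1 + √(-7))/(-17) = -366 - (-1)*(1 + I*√7)/17 = -366 - (-1/17 - I*√7/17) = -366 + (1/17 + I*√7/17) = -6221/17 + I*√7/17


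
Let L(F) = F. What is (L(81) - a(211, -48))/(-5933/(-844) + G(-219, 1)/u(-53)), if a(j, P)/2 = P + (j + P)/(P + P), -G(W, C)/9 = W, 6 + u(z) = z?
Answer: -107795891/15761724 ≈ -6.8391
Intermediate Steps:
u(z) = -6 + z
G(W, C) = -9*W
a(j, P) = 2*P + (P + j)/P (a(j, P) = 2*(P + (j + P)/(P + P)) = 2*(P + (P + j)/((2*P))) = 2*(P + (P + j)*(1/(2*P))) = 2*(P + (P + j)/(2*P)) = 2*P + (P + j)/P)
(L(81) - a(211, -48))/(-5933/(-844) + G(-219, 1)/u(-53)) = (81 - (1 + 2*(-48) + 211/(-48)))/(-5933/(-844) + (-9*(-219))/(-6 - 53)) = (81 - (1 - 96 + 211*(-1/48)))/(-5933*(-1/844) + 1971/(-59)) = (81 - (1 - 96 - 211/48))/(5933/844 + 1971*(-1/59)) = (81 - 1*(-4771/48))/(5933/844 - 1971/59) = (81 + 4771/48)/(-1313477/49796) = (8659/48)*(-49796/1313477) = -107795891/15761724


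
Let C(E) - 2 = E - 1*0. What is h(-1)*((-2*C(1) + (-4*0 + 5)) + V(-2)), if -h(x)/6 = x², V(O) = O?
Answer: 18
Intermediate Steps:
C(E) = 2 + E (C(E) = 2 + (E - 1*0) = 2 + (E + 0) = 2 + E)
h(x) = -6*x²
h(-1)*((-2*C(1) + (-4*0 + 5)) + V(-2)) = (-6*(-1)²)*((-2*(2 + 1) + (-4*0 + 5)) - 2) = (-6*1)*((-2*3 + (0 + 5)) - 2) = -6*((-6 + 5) - 2) = -6*(-1 - 2) = -6*(-3) = 18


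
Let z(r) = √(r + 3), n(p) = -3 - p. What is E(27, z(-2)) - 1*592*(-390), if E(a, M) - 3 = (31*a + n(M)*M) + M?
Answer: 231717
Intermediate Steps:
z(r) = √(3 + r)
E(a, M) = 3 + M + 31*a + M*(-3 - M) (E(a, M) = 3 + ((31*a + (-3 - M)*M) + M) = 3 + ((31*a + M*(-3 - M)) + M) = 3 + (M + 31*a + M*(-3 - M)) = 3 + M + 31*a + M*(-3 - M))
E(27, z(-2)) - 1*592*(-390) = (3 + √(3 - 2) + 31*27 - √(3 - 2)*(3 + √(3 - 2))) - 1*592*(-390) = (3 + √1 + 837 - √1*(3 + √1)) - 592*(-390) = (3 + 1 + 837 - 1*1*(3 + 1)) + 230880 = (3 + 1 + 837 - 1*1*4) + 230880 = (3 + 1 + 837 - 4) + 230880 = 837 + 230880 = 231717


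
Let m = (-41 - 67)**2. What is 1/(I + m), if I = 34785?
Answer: 1/46449 ≈ 2.1529e-5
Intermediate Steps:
m = 11664 (m = (-108)**2 = 11664)
1/(I + m) = 1/(34785 + 11664) = 1/46449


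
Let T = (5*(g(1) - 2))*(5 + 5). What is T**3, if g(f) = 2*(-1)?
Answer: -8000000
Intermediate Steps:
g(f) = -2
T = -200 (T = (5*(-2 - 2))*(5 + 5) = (5*(-4))*10 = -20*10 = -200)
T**3 = (-200)**3 = -8000000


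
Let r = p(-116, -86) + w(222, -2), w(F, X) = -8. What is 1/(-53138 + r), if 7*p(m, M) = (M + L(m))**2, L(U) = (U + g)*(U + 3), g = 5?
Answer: 7/154804827 ≈ 4.5218e-8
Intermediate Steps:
L(U) = (3 + U)*(5 + U) (L(U) = (U + 5)*(U + 3) = (5 + U)*(3 + U) = (3 + U)*(5 + U))
p(m, M) = (15 + M + m**2 + 8*m)**2/7 (p(m, M) = (M + (15 + m**2 + 8*m))**2/7 = (15 + M + m**2 + 8*m)**2/7)
r = 155176793/7 (r = (15 - 86 + (-116)**2 + 8*(-116))**2/7 - 8 = (15 - 86 + 13456 - 928)**2/7 - 8 = (1/7)*12457**2 - 8 = (1/7)*155176849 - 8 = 155176849/7 - 8 = 155176793/7 ≈ 2.2168e+7)
1/(-53138 + r) = 1/(-53138 + 155176793/7) = 1/(154804827/7) = 7/154804827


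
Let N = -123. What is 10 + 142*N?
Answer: -17456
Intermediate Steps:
10 + 142*N = 10 + 142*(-123) = 10 - 17466 = -17456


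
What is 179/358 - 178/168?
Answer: -47/84 ≈ -0.55952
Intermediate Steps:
179/358 - 178/168 = 179*(1/358) - 178*1/168 = 1/2 - 89/84 = -47/84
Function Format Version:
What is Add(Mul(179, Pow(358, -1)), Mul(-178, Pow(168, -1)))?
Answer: Rational(-47, 84) ≈ -0.55952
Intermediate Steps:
Add(Mul(179, Pow(358, -1)), Mul(-178, Pow(168, -1))) = Add(Mul(179, Rational(1, 358)), Mul(-178, Rational(1, 168))) = Add(Rational(1, 2), Rational(-89, 84)) = Rational(-47, 84)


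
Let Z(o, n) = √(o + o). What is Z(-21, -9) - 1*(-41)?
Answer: 41 + I*√42 ≈ 41.0 + 6.4807*I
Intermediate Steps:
Z(o, n) = √2*√o (Z(o, n) = √(2*o) = √2*√o)
Z(-21, -9) - 1*(-41) = √2*√(-21) - 1*(-41) = √2*(I*√21) + 41 = I*√42 + 41 = 41 + I*√42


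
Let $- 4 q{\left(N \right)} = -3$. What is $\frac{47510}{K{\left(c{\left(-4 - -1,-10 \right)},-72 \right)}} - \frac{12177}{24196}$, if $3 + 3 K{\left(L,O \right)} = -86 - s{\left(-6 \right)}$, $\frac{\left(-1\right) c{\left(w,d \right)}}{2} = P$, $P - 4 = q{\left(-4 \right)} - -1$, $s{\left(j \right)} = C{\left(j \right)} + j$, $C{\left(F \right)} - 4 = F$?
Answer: $- \frac{1149880739}{653292} \approx -1760.1$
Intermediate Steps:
$C{\left(F \right)} = 4 + F$
$q{\left(N \right)} = \frac{3}{4}$ ($q{\left(N \right)} = \left(- \frac{1}{4}\right) \left(-3\right) = \frac{3}{4}$)
$s{\left(j \right)} = 4 + 2 j$ ($s{\left(j \right)} = \left(4 + j\right) + j = 4 + 2 j$)
$P = \frac{23}{4}$ ($P = 4 + \left(\frac{3}{4} - -1\right) = 4 + \left(\frac{3}{4} + 1\right) = 4 + \frac{7}{4} = \frac{23}{4} \approx 5.75$)
$c{\left(w,d \right)} = - \frac{23}{2}$ ($c{\left(w,d \right)} = \left(-2\right) \frac{23}{4} = - \frac{23}{2}$)
$K{\left(L,O \right)} = -27$ ($K{\left(L,O \right)} = -1 + \frac{-86 - \left(4 + 2 \left(-6\right)\right)}{3} = -1 + \frac{-86 - \left(4 - 12\right)}{3} = -1 + \frac{-86 - -8}{3} = -1 + \frac{-86 + 8}{3} = -1 + \frac{1}{3} \left(-78\right) = -1 - 26 = -27$)
$\frac{47510}{K{\left(c{\left(-4 - -1,-10 \right)},-72 \right)}} - \frac{12177}{24196} = \frac{47510}{-27} - \frac{12177}{24196} = 47510 \left(- \frac{1}{27}\right) - \frac{12177}{24196} = - \frac{47510}{27} - \frac{12177}{24196} = - \frac{1149880739}{653292}$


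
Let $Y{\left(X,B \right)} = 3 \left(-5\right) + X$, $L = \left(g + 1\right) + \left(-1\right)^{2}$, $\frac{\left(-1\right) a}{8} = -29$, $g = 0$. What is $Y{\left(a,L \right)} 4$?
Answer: $868$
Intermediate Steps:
$a = 232$ ($a = \left(-8\right) \left(-29\right) = 232$)
$L = 2$ ($L = \left(0 + 1\right) + \left(-1\right)^{2} = 1 + 1 = 2$)
$Y{\left(X,B \right)} = -15 + X$
$Y{\left(a,L \right)} 4 = \left(-15 + 232\right) 4 = 217 \cdot 4 = 868$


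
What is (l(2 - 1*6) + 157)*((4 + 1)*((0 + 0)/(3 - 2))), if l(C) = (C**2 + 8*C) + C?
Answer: 0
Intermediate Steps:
l(C) = C**2 + 9*C
(l(2 - 1*6) + 157)*((4 + 1)*((0 + 0)/(3 - 2))) = ((2 - 1*6)*(9 + (2 - 1*6)) + 157)*((4 + 1)*((0 + 0)/(3 - 2))) = ((2 - 6)*(9 + (2 - 6)) + 157)*(5*(0/1)) = (-4*(9 - 4) + 157)*(5*(0*1)) = (-4*5 + 157)*(5*0) = (-20 + 157)*0 = 137*0 = 0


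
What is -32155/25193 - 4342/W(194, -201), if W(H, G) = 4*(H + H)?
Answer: -1349937/331352 ≈ -4.0740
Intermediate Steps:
W(H, G) = 8*H (W(H, G) = 4*(2*H) = 8*H)
-32155/25193 - 4342/W(194, -201) = -32155/25193 - 4342/(8*194) = -32155*1/25193 - 4342/1552 = -545/427 - 4342*1/1552 = -545/427 - 2171/776 = -1349937/331352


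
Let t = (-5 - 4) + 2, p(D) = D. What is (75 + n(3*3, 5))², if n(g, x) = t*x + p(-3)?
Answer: 1369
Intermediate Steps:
t = -7 (t = -9 + 2 = -7)
n(g, x) = -3 - 7*x (n(g, x) = -7*x - 3 = -3 - 7*x)
(75 + n(3*3, 5))² = (75 + (-3 - 7*5))² = (75 + (-3 - 35))² = (75 - 38)² = 37² = 1369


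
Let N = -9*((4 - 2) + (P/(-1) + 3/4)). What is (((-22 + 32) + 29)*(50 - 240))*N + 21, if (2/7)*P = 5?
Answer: -1967313/2 ≈ -9.8366e+5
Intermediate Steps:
P = 35/2 (P = (7/2)*5 = 35/2 ≈ 17.500)
N = 531/4 (N = -9*((4 - 2) + ((35/2)/(-1) + 3/4)) = -9*(2 + ((35/2)*(-1) + 3*(1/4))) = -9*(2 + (-35/2 + 3/4)) = -9*(2 - 67/4) = -9*(-59/4) = 531/4 ≈ 132.75)
(((-22 + 32) + 29)*(50 - 240))*N + 21 = (((-22 + 32) + 29)*(50 - 240))*(531/4) + 21 = ((10 + 29)*(-190))*(531/4) + 21 = (39*(-190))*(531/4) + 21 = -7410*531/4 + 21 = -1967355/2 + 21 = -1967313/2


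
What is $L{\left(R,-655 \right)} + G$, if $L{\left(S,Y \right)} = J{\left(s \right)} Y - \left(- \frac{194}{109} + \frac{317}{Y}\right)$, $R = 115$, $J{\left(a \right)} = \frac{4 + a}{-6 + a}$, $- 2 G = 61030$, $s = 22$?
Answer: $- \frac{18035582841}{571160} \approx -31577.0$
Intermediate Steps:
$G = -30515$ ($G = \left(- \frac{1}{2}\right) 61030 = -30515$)
$J{\left(a \right)} = \frac{4 + a}{-6 + a}$
$L{\left(S,Y \right)} = \frac{194}{109} - \frac{317}{Y} + \frac{13 Y}{8}$ ($L{\left(S,Y \right)} = \frac{4 + 22}{-6 + 22} Y - \left(- \frac{194}{109} + \frac{317}{Y}\right) = \frac{1}{16} \cdot 26 Y - \left(- \frac{194}{109} + \frac{317}{Y}\right) = \frac{1}{16} \cdot 26 Y + \left(\frac{194}{109} - \frac{317}{Y}\right) = \frac{13 Y}{8} + \left(\frac{194}{109} - \frac{317}{Y}\right) = \frac{194}{109} - \frac{317}{Y} + \frac{13 Y}{8}$)
$L{\left(R,-655 \right)} + G = \frac{-276424 - 655 \left(1552 + 1417 \left(-655\right)\right)}{872 \left(-655\right)} - 30515 = \frac{1}{872} \left(- \frac{1}{655}\right) \left(-276424 - 655 \left(1552 - 928135\right)\right) - 30515 = \frac{1}{872} \left(- \frac{1}{655}\right) \left(-276424 - -606911865\right) - 30515 = \frac{1}{872} \left(- \frac{1}{655}\right) \left(-276424 + 606911865\right) - 30515 = \frac{1}{872} \left(- \frac{1}{655}\right) 606635441 - 30515 = - \frac{606635441}{571160} - 30515 = - \frac{18035582841}{571160}$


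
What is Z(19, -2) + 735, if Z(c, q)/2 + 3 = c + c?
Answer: 805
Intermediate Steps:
Z(c, q) = -6 + 4*c (Z(c, q) = -6 + 2*(c + c) = -6 + 2*(2*c) = -6 + 4*c)
Z(19, -2) + 735 = (-6 + 4*19) + 735 = (-6 + 76) + 735 = 70 + 735 = 805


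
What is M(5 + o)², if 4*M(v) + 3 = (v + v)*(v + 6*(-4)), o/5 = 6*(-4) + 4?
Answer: 511076449/16 ≈ 3.1942e+7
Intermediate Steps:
o = -100 (o = 5*(6*(-4) + 4) = 5*(-24 + 4) = 5*(-20) = -100)
M(v) = -¾ + v*(-24 + v)/2 (M(v) = -¾ + ((v + v)*(v + 6*(-4)))/4 = -¾ + ((2*v)*(v - 24))/4 = -¾ + ((2*v)*(-24 + v))/4 = -¾ + (2*v*(-24 + v))/4 = -¾ + v*(-24 + v)/2)
M(5 + o)² = (-¾ + (5 - 100)²/2 - 12*(5 - 100))² = (-¾ + (½)*(-95)² - 12*(-95))² = (-¾ + (½)*9025 + 1140)² = (-¾ + 9025/2 + 1140)² = (22607/4)² = 511076449/16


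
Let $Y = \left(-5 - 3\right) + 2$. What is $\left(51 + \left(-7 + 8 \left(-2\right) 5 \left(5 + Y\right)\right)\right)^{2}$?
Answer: $15376$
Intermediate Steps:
$Y = -6$ ($Y = -8 + 2 = -6$)
$\left(51 + \left(-7 + 8 \left(-2\right) 5 \left(5 + Y\right)\right)\right)^{2} = \left(51 - \left(7 - 8 \left(-2\right) 5 \left(5 - 6\right)\right)\right)^{2} = \left(51 - \left(7 + 16 \cdot 5 \left(-1\right)\right)\right)^{2} = \left(51 - -73\right)^{2} = \left(51 + \left(-7 + 80\right)\right)^{2} = \left(51 + 73\right)^{2} = 124^{2} = 15376$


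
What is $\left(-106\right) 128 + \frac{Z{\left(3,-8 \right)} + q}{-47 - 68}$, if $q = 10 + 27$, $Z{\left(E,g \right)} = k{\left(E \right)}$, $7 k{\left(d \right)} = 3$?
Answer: $- \frac{10922502}{805} \approx -13568.0$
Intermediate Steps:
$k{\left(d \right)} = \frac{3}{7}$ ($k{\left(d \right)} = \frac{1}{7} \cdot 3 = \frac{3}{7}$)
$Z{\left(E,g \right)} = \frac{3}{7}$
$q = 37$
$\left(-106\right) 128 + \frac{Z{\left(3,-8 \right)} + q}{-47 - 68} = \left(-106\right) 128 + \frac{\frac{3}{7} + 37}{-47 - 68} = -13568 + \frac{262}{7 \left(-115\right)} = -13568 + \frac{262}{7} \left(- \frac{1}{115}\right) = -13568 - \frac{262}{805} = - \frac{10922502}{805}$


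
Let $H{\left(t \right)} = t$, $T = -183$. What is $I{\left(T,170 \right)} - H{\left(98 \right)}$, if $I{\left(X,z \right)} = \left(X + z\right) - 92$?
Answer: $-203$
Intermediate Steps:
$I{\left(X,z \right)} = -92 + X + z$
$I{\left(T,170 \right)} - H{\left(98 \right)} = \left(-92 - 183 + 170\right) - 98 = -105 - 98 = -203$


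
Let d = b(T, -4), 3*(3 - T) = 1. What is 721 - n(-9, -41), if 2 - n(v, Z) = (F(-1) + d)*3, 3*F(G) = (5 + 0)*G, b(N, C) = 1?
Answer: 717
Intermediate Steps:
T = 8/3 (T = 3 - 1/3*1 = 3 - 1/3 = 8/3 ≈ 2.6667)
d = 1
F(G) = 5*G/3 (F(G) = ((5 + 0)*G)/3 = (5*G)/3 = 5*G/3)
n(v, Z) = 4 (n(v, Z) = 2 - ((5/3)*(-1) + 1)*3 = 2 - (-5/3 + 1)*3 = 2 - (-2)*3/3 = 2 - 1*(-2) = 2 + 2 = 4)
721 - n(-9, -41) = 721 - 1*4 = 721 - 4 = 717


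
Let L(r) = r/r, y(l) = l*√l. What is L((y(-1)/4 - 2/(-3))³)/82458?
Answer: 1/82458 ≈ 1.2127e-5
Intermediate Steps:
y(l) = l^(3/2)
L(r) = 1
L((y(-1)/4 - 2/(-3))³)/82458 = 1/82458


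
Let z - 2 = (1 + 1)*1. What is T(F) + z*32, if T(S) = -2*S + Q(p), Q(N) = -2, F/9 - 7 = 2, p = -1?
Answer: -36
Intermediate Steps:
F = 81 (F = 63 + 9*2 = 63 + 18 = 81)
T(S) = -2 - 2*S (T(S) = -2*S - 2 = -2 - 2*S)
z = 4 (z = 2 + (1 + 1)*1 = 2 + 2*1 = 2 + 2 = 4)
T(F) + z*32 = (-2 - 2*81) + 4*32 = (-2 - 162) + 128 = -164 + 128 = -36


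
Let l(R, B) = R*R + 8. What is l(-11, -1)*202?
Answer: 26058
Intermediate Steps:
l(R, B) = 8 + R² (l(R, B) = R² + 8 = 8 + R²)
l(-11, -1)*202 = (8 + (-11)²)*202 = (8 + 121)*202 = 129*202 = 26058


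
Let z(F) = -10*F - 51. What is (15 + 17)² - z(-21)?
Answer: 865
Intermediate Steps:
z(F) = -51 - 10*F
(15 + 17)² - z(-21) = (15 + 17)² - (-51 - 10*(-21)) = 32² - (-51 + 210) = 1024 - 1*159 = 1024 - 159 = 865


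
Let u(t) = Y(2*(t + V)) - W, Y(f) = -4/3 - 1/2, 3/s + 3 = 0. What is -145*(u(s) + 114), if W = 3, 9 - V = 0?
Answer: -94975/6 ≈ -15829.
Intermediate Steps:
V = 9 (V = 9 - 1*0 = 9 + 0 = 9)
s = -1 (s = 3/(-3 + 0) = 3/(-3) = 3*(-⅓) = -1)
Y(f) = -11/6 (Y(f) = -4*⅓ - 1*½ = -4/3 - ½ = -11/6)
u(t) = -29/6 (u(t) = -11/6 - 1*3 = -11/6 - 3 = -29/6)
-145*(u(s) + 114) = -145*(-29/6 + 114) = -145*655/6 = -94975/6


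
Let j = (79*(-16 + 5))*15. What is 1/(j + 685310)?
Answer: 1/672275 ≈ 1.4875e-6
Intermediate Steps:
j = -13035 (j = (79*(-11))*15 = -869*15 = -13035)
1/(j + 685310) = 1/(-13035 + 685310) = 1/672275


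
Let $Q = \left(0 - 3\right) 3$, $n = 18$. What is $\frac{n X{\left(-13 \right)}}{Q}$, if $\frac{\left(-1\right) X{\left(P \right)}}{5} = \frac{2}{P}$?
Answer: $- \frac{20}{13} \approx -1.5385$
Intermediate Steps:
$Q = -9$ ($Q = \left(-3\right) 3 = -9$)
$X{\left(P \right)} = - \frac{10}{P}$ ($X{\left(P \right)} = - 5 \frac{2}{P} = - \frac{10}{P}$)
$\frac{n X{\left(-13 \right)}}{Q} = \frac{18 \left(- \frac{10}{-13}\right)}{-9} = 18 \left(\left(-10\right) \left(- \frac{1}{13}\right)\right) \left(- \frac{1}{9}\right) = 18 \cdot \frac{10}{13} \left(- \frac{1}{9}\right) = \frac{180}{13} \left(- \frac{1}{9}\right) = - \frac{20}{13}$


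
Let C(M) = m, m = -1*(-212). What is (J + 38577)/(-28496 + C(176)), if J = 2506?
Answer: -41083/28284 ≈ -1.4525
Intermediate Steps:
m = 212
C(M) = 212
(J + 38577)/(-28496 + C(176)) = (2506 + 38577)/(-28496 + 212) = 41083/(-28284) = 41083*(-1/28284) = -41083/28284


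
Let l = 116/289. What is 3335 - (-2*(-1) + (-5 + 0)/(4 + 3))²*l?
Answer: 47217539/14161 ≈ 3334.3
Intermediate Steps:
l = 116/289 (l = 116*(1/289) = 116/289 ≈ 0.40138)
3335 - (-2*(-1) + (-5 + 0)/(4 + 3))²*l = 3335 - (-2*(-1) + (-5 + 0)/(4 + 3))²*116/289 = 3335 - (2 - 5/7)²*116/289 = 3335 - (9/7)²*116/289 = 3335 - 81*116/(49*289) = 3335 - 1*9396/14161 = 3335 - 9396/14161 = 47217539/14161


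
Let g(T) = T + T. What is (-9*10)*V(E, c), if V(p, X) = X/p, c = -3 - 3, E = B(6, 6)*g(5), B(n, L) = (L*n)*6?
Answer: 1/4 ≈ 0.25000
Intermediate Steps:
g(T) = 2*T
B(n, L) = 6*L*n
E = 2160 (E = (6*6*6)*(2*5) = 216*10 = 2160)
c = -6
V(p, X) = X/p
(-9*10)*V(E, c) = (-9*10)*(-6/2160) = -(-540)/2160 = -90*(-1/360) = 1/4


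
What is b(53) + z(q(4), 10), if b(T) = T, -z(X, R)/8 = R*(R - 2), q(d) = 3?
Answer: -587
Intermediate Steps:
z(X, R) = -8*R*(-2 + R) (z(X, R) = -8*R*(R - 2) = -8*R*(-2 + R))
b(53) + z(q(4), 10) = 53 + 8*10*(2 - 1*10) = 53 + 8*10*(2 - 10) = 53 + 8*10*(-8) = 53 - 640 = -587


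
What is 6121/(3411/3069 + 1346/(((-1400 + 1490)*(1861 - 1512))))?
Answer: 32780434005/6181688 ≈ 5302.8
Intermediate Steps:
6121/(3411/3069 + 1346/(((-1400 + 1490)*(1861 - 1512)))) = 6121/(3411*(1/3069) + 1346/((90*349))) = 6121/(379/341 + 1346/31410) = 6121/(379/341 + 1346*(1/31410)) = 6121/(379/341 + 673/15705) = 6121/(6181688/5355405) = 6121*(5355405/6181688) = 32780434005/6181688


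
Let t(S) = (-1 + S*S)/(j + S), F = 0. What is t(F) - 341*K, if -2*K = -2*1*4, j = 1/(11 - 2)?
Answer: -1373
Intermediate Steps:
j = ⅑ (j = 1/9 = ⅑ ≈ 0.11111)
K = 4 (K = -(-2*1)*4/2 = -(-1)*4 = -½*(-8) = 4)
t(S) = (-1 + S²)/(⅑ + S) (t(S) = (-1 + S*S)/(⅑ + S) = (-1 + S²)/(⅑ + S))
t(F) - 341*K = 9*(-1 + 0²)/(1 + 9*0) - 341*4 = 9*(-1 + 0)/(1 + 0) - 1364 = 9*(-1)/1 - 1364 = 9*1*(-1) - 1364 = -9 - 1364 = -1373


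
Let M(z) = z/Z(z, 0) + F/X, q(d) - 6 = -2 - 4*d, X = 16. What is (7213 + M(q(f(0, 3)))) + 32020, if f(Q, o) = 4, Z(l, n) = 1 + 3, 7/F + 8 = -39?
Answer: 29500953/752 ≈ 39230.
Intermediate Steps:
F = -7/47 (F = 7/(-8 - 39) = 7/(-47) = 7*(-1/47) = -7/47 ≈ -0.14894)
Z(l, n) = 4
q(d) = 4 - 4*d (q(d) = 6 + (-2 - 4*d) = 4 - 4*d)
M(z) = -7/752 + z/4 (M(z) = z/4 - 7/47/16 = z*(¼) - 7/47*1/16 = z/4 - 7/752 = -7/752 + z/4)
(7213 + M(q(f(0, 3)))) + 32020 = (7213 + (-7/752 + (4 - 4*4)/4)) + 32020 = (7213 + (-7/752 + (4 - 16)/4)) + 32020 = (7213 + (-7/752 + (¼)*(-12))) + 32020 = (7213 + (-7/752 - 3)) + 32020 = (7213 - 2263/752) + 32020 = 5421913/752 + 32020 = 29500953/752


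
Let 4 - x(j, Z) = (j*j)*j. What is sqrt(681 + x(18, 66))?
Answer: I*sqrt(5147) ≈ 71.743*I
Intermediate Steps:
x(j, Z) = 4 - j**3 (x(j, Z) = 4 - j*j*j = 4 - j**2*j = 4 - j**3)
sqrt(681 + x(18, 66)) = sqrt(681 + (4 - 1*18**3)) = sqrt(681 + (4 - 1*5832)) = sqrt(681 + (4 - 5832)) = sqrt(681 - 5828) = sqrt(-5147) = I*sqrt(5147)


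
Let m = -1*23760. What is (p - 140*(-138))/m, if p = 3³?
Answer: -6449/7920 ≈ -0.81427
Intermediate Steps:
p = 27
m = -23760
(p - 140*(-138))/m = (27 - 140*(-138))/(-23760) = (27 + 19320)*(-1/23760) = 19347*(-1/23760) = -6449/7920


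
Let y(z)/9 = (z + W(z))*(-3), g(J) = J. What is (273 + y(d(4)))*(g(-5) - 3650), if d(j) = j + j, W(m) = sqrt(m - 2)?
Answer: -208335 + 98685*sqrt(6) ≈ 33393.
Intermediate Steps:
W(m) = sqrt(-2 + m)
d(j) = 2*j
y(z) = -27*z - 27*sqrt(-2 + z) (y(z) = 9*((z + sqrt(-2 + z))*(-3)) = 9*(-3*z - 3*sqrt(-2 + z)) = -27*z - 27*sqrt(-2 + z))
(273 + y(d(4)))*(g(-5) - 3650) = (273 + (-54*4 - 27*sqrt(-2 + 2*4)))*(-5 - 3650) = (273 + (-27*8 - 27*sqrt(-2 + 8)))*(-3655) = (273 + (-216 - 27*sqrt(6)))*(-3655) = (57 - 27*sqrt(6))*(-3655) = -208335 + 98685*sqrt(6)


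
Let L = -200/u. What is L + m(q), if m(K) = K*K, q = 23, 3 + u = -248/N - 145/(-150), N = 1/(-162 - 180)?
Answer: 1345991651/2544419 ≈ 529.00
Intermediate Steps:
N = -1/342 (N = 1/(-342) = -1/342 ≈ -0.0029240)
u = 2544419/30 (u = -3 + (-248/(-1/342) - 145/(-150)) = -3 + (-248*(-342) - 145*(-1/150)) = -3 + (84816 + 29/30) = -3 + 2544509/30 = 2544419/30 ≈ 84814.)
L = -6000/2544419 (L = -200/2544419/30 = -200*30/2544419 = -6000/2544419 ≈ -0.0023581)
m(K) = K²
L + m(q) = -6000/2544419 + 23² = -6000/2544419 + 529 = 1345991651/2544419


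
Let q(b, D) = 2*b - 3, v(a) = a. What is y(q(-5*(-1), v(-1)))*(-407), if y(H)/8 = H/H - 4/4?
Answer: 0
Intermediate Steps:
q(b, D) = -3 + 2*b
y(H) = 0 (y(H) = 8*(H/H - 4/4) = 8*(1 - 4*¼) = 8*(1 - 1) = 8*0 = 0)
y(q(-5*(-1), v(-1)))*(-407) = 0*(-407) = 0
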